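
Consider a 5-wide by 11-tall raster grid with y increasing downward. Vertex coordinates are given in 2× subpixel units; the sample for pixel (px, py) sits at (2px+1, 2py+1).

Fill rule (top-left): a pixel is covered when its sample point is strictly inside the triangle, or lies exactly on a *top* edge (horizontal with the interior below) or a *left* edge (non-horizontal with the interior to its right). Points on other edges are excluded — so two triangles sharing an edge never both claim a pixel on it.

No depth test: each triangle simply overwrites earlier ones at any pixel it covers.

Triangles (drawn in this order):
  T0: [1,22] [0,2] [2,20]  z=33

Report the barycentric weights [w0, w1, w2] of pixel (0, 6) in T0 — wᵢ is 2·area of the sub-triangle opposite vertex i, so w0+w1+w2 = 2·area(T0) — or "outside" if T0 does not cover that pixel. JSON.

T0:
  2·area = 22
  edge (1, 22)→(0, 2): d=(-1,-20) top-left  bias=+0
  edge (0, 2)→(2, 20): d=(2,18) right/bottom  bias=-1
  edge (2, 20)→(1, 22): d=(-1,2) right/bottom  bias=-1
    (0,5)@(1, 11): e=[11,0,11] → ·  [on edge]
    (0,6)@(1, 13): e=[9,4,9] → #
    (1,6)@(3, 13): e=[49,-32,5] → ·
    (0,7)@(1, 15): e=[7,8,7] → #
    (1,7)@(3, 15): e=[47,-28,3] → ·
    (0,8)@(1, 17): e=[5,12,5] → #
    (1,8)@(3, 17): e=[45,-24,1] → ·
    (0,9)@(1, 19): e=[3,16,3] → #
    (1,9)@(3, 19): e=[43,-20,-1] → ·
    (0,10)@(1, 21): e=[1,20,1] → #
    (1,10)@(3, 21): e=[41,-16,-3] → ·
  covered (5 px):
    · · · · ·
    · · · · ·
    · · · · ·
    · · · · ·
    · · · · ·
    · · · · ·
    # · · · ·
    # · · · ·
    # · · · ·
    # · · · ·
    # · · · ·

Answer: [4,9,9]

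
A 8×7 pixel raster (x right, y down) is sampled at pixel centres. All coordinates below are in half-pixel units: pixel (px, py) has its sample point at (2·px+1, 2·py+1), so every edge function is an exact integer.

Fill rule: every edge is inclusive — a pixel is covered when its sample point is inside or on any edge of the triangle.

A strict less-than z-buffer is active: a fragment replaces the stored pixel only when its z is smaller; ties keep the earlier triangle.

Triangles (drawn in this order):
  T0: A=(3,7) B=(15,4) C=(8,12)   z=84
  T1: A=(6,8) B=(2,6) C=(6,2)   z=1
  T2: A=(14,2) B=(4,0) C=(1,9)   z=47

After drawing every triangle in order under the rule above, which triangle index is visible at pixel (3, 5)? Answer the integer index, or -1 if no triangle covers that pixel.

T0:
  2·area = 75
  edge (3, 7)→(15, 4): d=(12,-3) inclusive
  edge (15, 4)→(8, 12): d=(-7,8) inclusive
  edge (8, 12)→(3, 7): d=(-5,-5) inclusive
    (0,2)@(1, 5): e=[-30,105,0] → ·  [on edge]
    (5,2)@(11, 5): e=[0,25,50] → █  [on edge]
    (6,2)@(13, 5): e=[6,9,60] → █
    (7,2)@(15, 5): e=[12,-7,70] → ·
    (1,3)@(3, 7): e=[0,75,0] → █  [on edge]
    (2,3)@(5, 7): e=[6,59,10] → █
    (3,3)@(7, 7): e=[12,43,20] → █
    (4,3)@(9, 7): e=[18,27,30] → █
    (6,3)@(13, 7): e=[30,-5,50] → ·
    (1,4)@(3, 9): e=[24,61,-10] → ·
    (2,4)@(5, 9): e=[30,45,0] → █  [on edge]
    (5,4)@(11, 9): e=[48,-3,30] → ·
    (3,5)@(7, 11): e=[60,15,0] → █  [on edge]
    (4,6)@(9, 13): e=[90,-15,0] → ·  [on edge]
  covered (11 px):
    · · · · · · · ·
    · · · · · · · ·
    · · · · · █ █ ·
    · █ █ █ █ █ · ·
    · · █ █ █ · · ·
    · · · █ · · · ·
    · · · · · · · ·
T1:
  2·area = 24
  edge (6, 8)→(2, 6): d=(-4,-2) inclusive
  edge (2, 6)→(6, 2): d=(4,-4) inclusive
  edge (6, 2)→(6, 8): d=(0,6) inclusive
    (3,0)@(7, 1): e=[30,0,-6] → ·  [on edge]
    (2,1)@(5, 3): e=[18,0,6] → █  [on edge]
    (3,1)@(7, 3): e=[22,8,-6] → ·
    (1,2)@(3, 5): e=[6,0,18] → █  [on edge]
    (3,2)@(7, 5): e=[14,16,-6] → ·
    (0,3)@(1, 7): e=[-6,0,30] → ·  [on edge]
    (1,3)@(3, 7): e=[-2,8,18] → ·
    (2,3)@(5, 7): e=[2,16,6] → █
    (3,3)@(7, 7): e=[6,24,-6] → ·
    (2,4)@(5, 9): e=[-6,24,6] → ·
  covered (4 px):
    · · · · · · · ·
    · · █ · · · · ·
    · █ █ · · · · ·
    · · █ · · · · ·
    · · · · · · · ·
    · · · · · · · ·
    · · · · · · · ·
T2:
  2·area = 96  (B↔C swapped to make it positive)
  edge (14, 2)→(1, 9): d=(-13,7) inclusive
  edge (1, 9)→(4, 0): d=(3,-9) inclusive
  edge (4, 0)→(14, 2): d=(10,2) inclusive
    (2,0)@(5, 1): e=[76,12,8] → █
    (3,0)@(7, 1): e=[62,30,4] → █
    (4,0)@(9, 1): e=[48,48,0] → █  [on edge]
    (5,0)@(11, 1): e=[34,66,-4] → ·
    (1,1)@(3, 3): e=[64,0,32] → █  [on edge]
    (5,1)@(11, 3): e=[8,72,16] → █
    (6,1)@(13, 3): e=[-6,90,12] → ·
    (1,2)@(3, 5): e=[38,6,52] → █
    (4,2)@(9, 5): e=[-4,60,40] → ·
    (5,2)@(11, 5): e=[-18,78,36] → ·
    (1,3)@(3, 7): e=[12,12,72] → █
    (2,3)@(5, 7): e=[-2,30,68] → ·
    (0,4)@(1, 9): e=[0,0,96] → █  [on edge]
  covered (13 px):
    · · █ █ █ · · ·
    · █ █ █ █ █ · ·
    · █ █ █ · · · ·
    · █ · · · · · ·
    █ · · · · · · ·
    · · · · · · · ·
    · · · · · · · ·

Z-buffer (winner per pixel, '.' = empty):
  . . 2 2 2 . . .
  . 2 1 2 2 2 . .
  . 1 1 2 . 0 0 .
  . 2 1 0 0 0 . .
  2 . 0 0 0 . . .
  . . . 0 . . . .
  . . . . . . . .

Final: 0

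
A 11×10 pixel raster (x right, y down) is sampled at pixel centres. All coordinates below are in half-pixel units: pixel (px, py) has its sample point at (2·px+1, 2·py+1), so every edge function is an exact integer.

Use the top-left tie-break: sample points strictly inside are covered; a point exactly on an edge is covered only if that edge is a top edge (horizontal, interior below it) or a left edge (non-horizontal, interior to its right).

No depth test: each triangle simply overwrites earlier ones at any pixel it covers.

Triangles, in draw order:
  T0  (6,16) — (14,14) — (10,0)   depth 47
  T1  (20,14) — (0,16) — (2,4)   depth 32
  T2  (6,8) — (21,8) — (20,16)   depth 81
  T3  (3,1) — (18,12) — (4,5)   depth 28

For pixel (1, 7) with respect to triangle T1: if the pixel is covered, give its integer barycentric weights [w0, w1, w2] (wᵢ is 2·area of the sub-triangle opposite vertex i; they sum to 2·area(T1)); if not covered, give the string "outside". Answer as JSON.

T0:
  2·area = 120  (B↔C swapped to make it positive)
  edge (6, 16)→(10, 0): d=(4,-16) top-left  bias=+0
  edge (10, 0)→(14, 14): d=(4,14) right/bottom  bias=-1
  edge (14, 14)→(6, 16): d=(-8,2) right/bottom  bias=-1
    (4,2)@(9, 5): e=[4,34,82] → X
    (5,2)@(11, 5): e=[36,6,78] → X
    (6,2)@(13, 5): e=[68,-22,74] → .
    (4,3)@(9, 7): e=[12,42,66] → X
    (6,3)@(13, 7): e=[76,-14,58] → .
    (4,4)@(9, 9): e=[20,50,50] → X
    (6,4)@(13, 9): e=[84,-6,42] → .
    (4,5)@(9, 11): e=[28,58,34] → X
    (6,5)@(13, 11): e=[92,2,26] → X
    (7,5)@(15, 11): e=[124,-26,22] → .
    (3,6)@(7, 13): e=[4,94,22] → X
    (7,6)@(15, 13): e=[132,-18,6] → .
  covered (15 px):
    . . . . . . . . . . .
    . . . . . . . . . . .
    . . . . X X . . . . .
    . . . . X X . . . . .
    . . . . X X . . . . .
    . . . . X X X . . . .
    . . . X X X X . . . .
    . . . X X . . . . . .
    . . . . . . . . . . .
    . . . . . . . . . . .
T1:
  2·area = 236
  edge (20, 14)→(0, 16): d=(-20,2) right/bottom  bias=-1
  edge (0, 16)→(2, 4): d=(2,-12) top-left  bias=+0
  edge (2, 4)→(20, 14): d=(18,10) right/bottom  bias=-1
    (1,2)@(3, 5): e=[214,14,8] → X
    (2,2)@(5, 5): e=[210,38,-12] → .
    (1,3)@(3, 7): e=[174,18,44] → X
    (2,3)@(5, 7): e=[170,42,24] → X
    (3,3)@(7, 7): e=[166,66,4] → X
    (4,3)@(9, 7): e=[162,90,-16] → .
    (1,4)@(3, 9): e=[134,22,80] → X
    (4,4)@(9, 9): e=[122,94,20] → X
    (5,4)@(11, 9): e=[118,118,0] → .  [on edge]
    (0,5)@(1, 11): e=[98,2,136] → X
    (5,5)@(11, 11): e=[78,122,36] → X
    (6,5)@(13, 11): e=[74,146,16] → X
  covered (29 px):
    . . . . . . . . . . .
    . . . . . . . . . . .
    . X . . . . . . . . .
    . X X X . . . . . . .
    . X X X X . . . . . .
    X X X X X X X . . . .
    X X X X X X X X X . .
    X X X X X . . . . . .
    . . . . . . . . . . .
    . . . . . . . . . . .
T2:
  2·area = 120
  edge (6, 8)→(21, 8): d=(15,0) top-left  bias=+0
  edge (21, 8)→(20, 16): d=(-1,8) right/bottom  bias=-1
  edge (20, 16)→(6, 8): d=(-14,-8) top-left  bias=+0
    (4,4)@(9, 9): e=[15,95,10] → X
    (5,4)@(11, 9): e=[15,79,26] → X
    (6,4)@(13, 9): e=[15,63,42] → X
    (7,4)@(15, 9): e=[15,47,58] → X
    (8,4)@(17, 9): e=[15,31,74] → X
    (9,4)@(19, 9): e=[15,15,90] → X
    (10,4)@(21, 9): e=[15,-1,106] → .
    (4,5)@(9, 11): e=[45,93,-18] → .
    (5,5)@(11, 11): e=[45,77,-2] → .
    (6,5)@(13, 11): e=[45,61,14] → X
    (10,5)@(21, 11): e=[45,-3,78] → .
    (6,6)@(13, 13): e=[75,59,-14] → .
  covered (14 px):
    . . . . . . . . . . .
    . . . . . . . . . . .
    . . . . . . . . . . .
    . . . . . . . . . . .
    . . . . X X X X X X .
    . . . . . . X X X X .
    . . . . . . . X X X .
    . . . . . . . . . X .
    . . . . . . . . . . .
    . . . . . . . . . . .
T3:
  2·area = 49
  edge (3, 1)→(18, 12): d=(15,11) right/bottom  bias=-1
  edge (18, 12)→(4, 5): d=(-14,-7) top-left  bias=+0
  edge (4, 5)→(3, 1): d=(-1,-4) top-left  bias=+0
    (1,0)@(3, 1): e=[0,49,0] → .  [on edge]
    (2,1)@(5, 3): e=[8,35,6] → X
    (3,1)@(7, 3): e=[-14,49,14] → .
    (2,2)@(5, 5): e=[38,7,4] → X
    (3,2)@(7, 5): e=[16,21,12] → X
    (4,2)@(9, 5): e=[-6,35,20] → .
    (2,3)@(5, 7): e=[68,-21,2] → .
    (3,3)@(7, 7): e=[46,-7,10] → .
    (4,3)@(9, 7): e=[24,7,18] → X
    (5,3)@(11, 7): e=[2,21,26] → X
    (6,3)@(13, 7): e=[-20,35,34] → .
    (2,4)@(5, 9): e=[98,-49,0] → .  [on edge]
    (3,8)@(7, 17): e=[196,-147,0] → .  [on edge]
  covered (6 px):
    . . . . . . . . . . .
    . . X . . . . . . . .
    . . X X . . . . . . .
    . . . . X X . . . . .
    . . . . . . X . . . .
    . . . . . . . . . . .
    . . . . . . . . . . .
    . . . . . . . . . . .
    . . . . . . . . . . .
    . . . . . . . . . . .

Answer: [34,188,14]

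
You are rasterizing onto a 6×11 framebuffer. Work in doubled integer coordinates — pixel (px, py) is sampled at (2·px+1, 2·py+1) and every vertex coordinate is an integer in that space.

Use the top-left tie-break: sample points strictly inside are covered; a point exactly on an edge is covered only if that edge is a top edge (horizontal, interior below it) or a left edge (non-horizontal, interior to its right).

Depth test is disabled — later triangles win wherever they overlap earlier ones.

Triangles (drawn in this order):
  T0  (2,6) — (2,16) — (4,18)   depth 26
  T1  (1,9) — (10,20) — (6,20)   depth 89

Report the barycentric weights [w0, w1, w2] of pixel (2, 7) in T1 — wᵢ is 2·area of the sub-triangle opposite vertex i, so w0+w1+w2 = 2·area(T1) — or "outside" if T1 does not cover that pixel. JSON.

T0:
  2·area = 20  (B↔C swapped to make it positive)
  edge (2, 6)→(4, 18): d=(2,12) right/bottom  bias=-1
  edge (4, 18)→(2, 16): d=(-2,-2) top-left  bias=+0
  edge (2, 16)→(2, 6): d=(0,-10) top-left  bias=+0
    (1,6)@(3, 13): e=[2,8,10] → #
    (2,6)@(5, 13): e=[-22,12,30] → ·
    (0,7)@(1, 15): e=[30,0,-10] → ·  [on edge]
    (1,7)@(3, 15): e=[6,4,10] → #
    (2,7)@(5, 15): e=[-18,8,30] → ·
    (1,8)@(3, 17): e=[10,0,10] → #  [on edge]
    (2,8)@(5, 17): e=[-14,4,30] → ·
    (1,9)@(3, 19): e=[14,-4,10] → ·
    (2,9)@(5, 19): e=[-10,0,30] → ·  [on edge]
    (3,10)@(7, 21): e=[-30,0,50] → ·  [on edge]
  covered (3 px):
    · · · · · ·
    · · · · · ·
    · · · · · ·
    · · · · · ·
    · · · · · ·
    · · · · · ·
    · # · · · ·
    · # · · · ·
    · # · · · ·
    · · · · · ·
    · · · · · ·
T1:
  2·area = 44
  edge (1, 9)→(10, 20): d=(9,11) right/bottom  bias=-1
  edge (10, 20)→(6, 20): d=(-4,0) right/bottom  bias=-1
  edge (6, 20)→(1, 9): d=(-5,-11) top-left  bias=+0
    (0,4)@(1, 9): e=[0,44,0] → ·  [on edge]
    (1,6)@(3, 13): e=[14,28,2] → #
    (2,6)@(5, 13): e=[-8,28,24] → ·
    (1,7)@(3, 15): e=[32,20,-8] → ·
    (2,7)@(5, 15): e=[10,20,14] → #
    (3,7)@(7, 15): e=[-12,20,36] → ·
    (2,8)@(5, 17): e=[28,12,4] → #
    (3,8)@(7, 17): e=[6,12,26] → #
    (4,8)@(9, 17): e=[-16,12,48] → ·
    (2,9)@(5, 19): e=[46,4,-6] → ·
    (3,9)@(7, 19): e=[24,4,16] → #
    (4,9)@(9, 19): e=[2,4,38] → #
  covered (6 px):
    · · · · · ·
    · · · · · ·
    · · · · · ·
    · · · · · ·
    · · · · · ·
    · · · · · ·
    · # · · · ·
    · · # · · ·
    · · # # · ·
    · · · # # ·
    · · · · · ·

Final: [20,14,10]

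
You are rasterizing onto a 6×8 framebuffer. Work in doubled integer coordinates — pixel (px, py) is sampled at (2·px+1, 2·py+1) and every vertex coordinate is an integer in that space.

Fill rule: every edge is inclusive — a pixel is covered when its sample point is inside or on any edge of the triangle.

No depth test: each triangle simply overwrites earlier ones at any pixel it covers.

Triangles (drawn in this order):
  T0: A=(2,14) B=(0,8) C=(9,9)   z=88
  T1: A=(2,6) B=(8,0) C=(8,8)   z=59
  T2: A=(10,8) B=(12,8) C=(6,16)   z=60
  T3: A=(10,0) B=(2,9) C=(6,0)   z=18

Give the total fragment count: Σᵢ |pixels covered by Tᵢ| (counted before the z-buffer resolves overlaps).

T0:
  2·area = 52
  edge (2, 14)→(0, 8): d=(-2,-6) inclusive
  edge (0, 8)→(9, 9): d=(9,1) inclusive
  edge (9, 9)→(2, 14): d=(-7,5) inclusive
    (0,4)@(1, 9): e=[4,8,40] → #
    (1,4)@(3, 9): e=[16,6,30] → #
    (2,4)@(5, 9): e=[28,4,20] → #
    (3,4)@(7, 9): e=[40,2,10] → #
    (4,4)@(9, 9): e=[52,0,0] → #  [on edge]
    (5,4)@(11, 9): e=[64,-2,-10] → ·
    (0,5)@(1, 11): e=[0,26,26] → #  [on edge]
    (3,5)@(7, 11): e=[36,20,-4] → ·
    (4,5)@(9, 11): e=[48,18,-14] → ·
    (0,6)@(1, 13): e=[-4,44,12] → ·
    (1,6)@(3, 13): e=[8,42,2] → #
    (2,6)@(5, 13): e=[20,40,-8] → ·
  covered (9 px):
    · · · · · ·
    · · · · · ·
    · · · · · ·
    · · · · · ·
    # # # # # ·
    # # # · · ·
    · # · · · ·
    · · · · · ·
T1:
  2·area = 48
  edge (2, 6)→(8, 0): d=(6,-6) inclusive
  edge (8, 0)→(8, 8): d=(0,8) inclusive
  edge (8, 8)→(2, 6): d=(-6,-2) inclusive
    (3,0)@(7, 1): e=[0,8,40] → #  [on edge]
    (4,0)@(9, 1): e=[12,-8,44] → ·
    (2,1)@(5, 3): e=[0,24,24] → #  [on edge]
    (4,1)@(9, 3): e=[24,-8,32] → ·
    (1,2)@(3, 5): e=[0,40,8] → #  [on edge]
    (4,2)@(9, 5): e=[36,-8,20] → ·
    (0,3)@(1, 7): e=[0,56,-8] → ·  [on edge]
    (1,3)@(3, 7): e=[12,40,-4] → ·
    (2,3)@(5, 7): e=[24,24,0] → #  [on edge]
    (4,3)@(9, 7): e=[48,-8,8] → ·
    (2,4)@(5, 9): e=[36,24,-12] → ·
    (3,4)@(7, 9): e=[48,8,-8] → ·
    (5,4)@(11, 9): e=[72,-24,0] → ·  [on edge]
  covered (8 px):
    · · · # · ·
    · · # # · ·
    · # # # · ·
    · · # # · ·
    · · · · · ·
    · · · · · ·
    · · · · · ·
    · · · · · ·
T2:
  2·area = 16
  edge (10, 8)→(12, 8): d=(2,0) inclusive
  edge (12, 8)→(6, 16): d=(-6,8) inclusive
  edge (6, 16)→(10, 8): d=(4,-8) inclusive
    (5,4)@(11, 9): e=[2,2,12] → #
    (4,5)@(9, 11): e=[6,6,4] → #
    (5,5)@(11, 11): e=[6,-10,20] → ·
    (4,6)@(9, 13): e=[10,-6,12] → ·
  covered (2 px):
    · · · · · ·
    · · · · · ·
    · · · · · ·
    · · · · · ·
    · · · · · #
    · · · · # ·
    · · · · · ·
    · · · · · ·
T3:
  2·area = 36
  edge (10, 0)→(2, 9): d=(-8,9) inclusive
  edge (2, 9)→(6, 0): d=(4,-9) inclusive
  edge (6, 0)→(10, 0): d=(4,0) inclusive
    (3,0)@(7, 1): e=[19,13,4] → #
    (4,0)@(9, 1): e=[1,31,4] → #
    (5,0)@(11, 1): e=[-17,49,4] → ·
    (2,1)@(5, 3): e=[21,3,12] → #
    (4,1)@(9, 3): e=[-15,39,12] → ·
    (2,2)@(5, 5): e=[5,11,20] → #
    (3,2)@(7, 5): e=[-13,29,20] → ·
    (1,3)@(3, 7): e=[7,1,28] → #
    (2,3)@(5, 7): e=[-11,19,28] → ·
    (1,4)@(3, 9): e=[-9,9,36] → ·
  covered (6 px):
    · · · # # ·
    · · # # · ·
    · · # · · ·
    · # · · · ·
    · · · · · ·
    · · · · · ·
    · · · · · ·
    · · · · · ·

Answer: 25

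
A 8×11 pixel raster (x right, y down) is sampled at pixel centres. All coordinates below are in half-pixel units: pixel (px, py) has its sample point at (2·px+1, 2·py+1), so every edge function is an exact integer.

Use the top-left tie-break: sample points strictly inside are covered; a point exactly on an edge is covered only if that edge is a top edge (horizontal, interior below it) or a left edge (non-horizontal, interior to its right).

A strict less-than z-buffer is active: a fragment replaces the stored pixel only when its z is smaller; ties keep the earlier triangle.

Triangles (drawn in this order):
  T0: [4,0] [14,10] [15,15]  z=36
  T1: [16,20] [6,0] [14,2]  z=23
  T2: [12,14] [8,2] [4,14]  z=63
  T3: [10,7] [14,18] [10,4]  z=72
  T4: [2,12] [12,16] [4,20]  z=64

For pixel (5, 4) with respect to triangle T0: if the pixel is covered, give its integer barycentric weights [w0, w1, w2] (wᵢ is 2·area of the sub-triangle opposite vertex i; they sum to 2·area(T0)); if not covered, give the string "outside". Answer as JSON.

T0:
  2·area = 40
  edge (4, 0)→(14, 10): d=(10,10) right/bottom  bias=-1
  edge (14, 10)→(15, 15): d=(1,5) right/bottom  bias=-1
  edge (15, 15)→(4, 0): d=(-11,-15) top-left  bias=+0
    (2,0)@(5, 1): e=[0,36,4] → ·  [on edge]
    (3,1)@(7, 3): e=[0,28,12] → ·  [on edge]
    (4,2)@(9, 5): e=[0,20,20] → ·  [on edge]
    (6,2)@(13, 5): e=[-40,0,80] → ·  [on edge]
    (5,3)@(11, 7): e=[0,12,28] → ·  [on edge]
    (5,4)@(11, 9): e=[20,14,6] → █
    (6,4)@(13, 9): e=[0,4,36] → ·  [on edge]
    (5,5)@(11, 11): e=[40,16,-16] → ·
    (6,5)@(13, 11): e=[20,6,14] → █
    (7,5)@(15, 11): e=[0,-4,44] → ·  [on edge]
    (6,6)@(13, 13): e=[40,8,-8] → ·
    (7,7)@(15, 15): e=[40,0,0] → ·  [on edge]
  covered (2 px):
    · · · · · · · ·
    · · · · · · · ·
    · · · · · · · ·
    · · · · · · · ·
    · · · · · █ · ·
    · · · · · · █ ·
    · · · · · · · ·
    · · · · · · · ·
    · · · · · · · ·
    · · · · · · · ·
    · · · · · · · ·
T1:
  2·area = 140
  edge (16, 20)→(6, 0): d=(-10,-20) top-left  bias=+0
  edge (6, 0)→(14, 2): d=(8,2) right/bottom  bias=-1
  edge (14, 2)→(16, 20): d=(2,18) right/bottom  bias=-1
    (3,0)@(7, 1): e=[10,6,124] → █
    (4,0)@(9, 1): e=[50,2,88] → █
    (5,0)@(11, 1): e=[90,-2,52] → ·
    (3,1)@(7, 3): e=[-10,22,128] → ·
    (4,1)@(9, 3): e=[30,18,92] → █
    (5,1)@(11, 3): e=[70,14,56] → █
    (6,1)@(13, 3): e=[110,10,20] → █
    (7,1)@(15, 3): e=[150,6,-16] → ·
    (4,2)@(9, 5): e=[10,34,96] → █
    (7,2)@(15, 5): e=[130,22,-12] → ·
    (4,3)@(9, 7): e=[-10,50,100] → ·
    (5,3)@(11, 7): e=[30,46,64] → █
    (7,5)@(15, 11): e=[70,70,0] → ·  [on edge]
  covered (17 px):
    · · · █ █ · · ·
    · · · · █ █ █ ·
    · · · · █ █ █ ·
    · · · · · █ █ ·
    · · · · · █ █ ·
    · · · · · · █ ·
    · · · · · · █ █
    · · · · · · · █
    · · · · · · · █
    · · · · · · · ·
    · · · · · · · ·
T2:
  2·area = 96  (B↔C swapped to make it positive)
  edge (12, 14)→(4, 14): d=(-8,0) right/bottom  bias=-1
  edge (4, 14)→(8, 2): d=(4,-12) top-left  bias=+0
  edge (8, 2)→(12, 14): d=(4,12) right/bottom  bias=-1
    (3,2)@(7, 5): e=[72,0,24] → █  [on edge]
    (4,2)@(9, 5): e=[72,24,0] → ·  [on edge]
    (3,3)@(7, 7): e=[56,8,32] → █
    (4,3)@(9, 7): e=[56,32,8] → █
    (5,3)@(11, 7): e=[56,56,-16] → ·
    (3,4)@(7, 9): e=[40,16,40] → █
    (5,4)@(11, 9): e=[40,64,-8] → ·
    (2,5)@(5, 11): e=[24,0,72] → █  [on edge]
    (5,5)@(11, 11): e=[24,72,0] → ·  [on edge]
    (2,6)@(5, 13): e=[8,8,80] → █
    (5,6)@(11, 13): e=[8,80,8] → █
    (6,6)@(13, 13): e=[8,104,-16] → ·
    (1,8)@(3, 17): e=[-24,0,120] → ·  [on edge]
    (6,8)@(13, 17): e=[-24,120,0] → ·  [on edge]
  covered (12 px):
    · · · · · · · ·
    · · · · · · · ·
    · · · █ · · · ·
    · · · █ █ · · ·
    · · · █ █ · · ·
    · · █ █ █ · · ·
    · · █ █ █ █ · ·
    · · · · · · · ·
    · · · · · · · ·
    · · · · · · · ·
    · · · · · · · ·
T3:
  2·area = 12  (B↔C swapped to make it positive)
  edge (10, 7)→(10, 4): d=(0,-3) top-left  bias=+0
  edge (10, 4)→(14, 18): d=(4,14) right/bottom  bias=-1
  edge (14, 18)→(10, 7): d=(-4,-11) top-left  bias=+0
    (5,4)@(11, 9): e=[3,6,3] → █
    (6,4)@(13, 9): e=[9,-22,25] → ·
    (5,5)@(11, 11): e=[3,14,-5] → ·
    (6,7)@(13, 15): e=[9,2,1] → █
    (7,7)@(15, 15): e=[15,-26,23] → ·
    (6,8)@(13, 17): e=[9,10,-7] → ·
  covered (2 px):
    · · · · · · · ·
    · · · · · · · ·
    · · · · · · · ·
    · · · · · · · ·
    · · · · · █ · ·
    · · · · · · · ·
    · · · · · · · ·
    · · · · · · █ ·
    · · · · · · · ·
    · · · · · · · ·
    · · · · · · · ·
T4:
  2·area = 72
  edge (2, 12)→(12, 16): d=(10,4) right/bottom  bias=-1
  edge (12, 16)→(4, 20): d=(-8,4) right/bottom  bias=-1
  edge (4, 20)→(2, 12): d=(-2,-8) top-left  bias=+0
    (1,6)@(3, 13): e=[6,60,6] → █
    (2,6)@(5, 13): e=[-2,52,22] → ·
    (1,7)@(3, 15): e=[26,44,2] → █
    (2,7)@(5, 15): e=[18,36,18] → █
    (3,7)@(7, 15): e=[10,28,34] → █
    (4,7)@(9, 15): e=[2,20,50] → █
    (5,7)@(11, 15): e=[-6,12,66] → ·
    (1,8)@(3, 17): e=[46,28,-2] → ·
    (2,8)@(5, 17): e=[38,20,14] → █
    (5,8)@(11, 17): e=[14,-4,62] → ·
    (2,9)@(5, 19): e=[58,4,10] → █
    (3,9)@(7, 19): e=[50,-4,26] → ·
  covered (9 px):
    · · · · · · · ·
    · · · · · · · ·
    · · · · · · · ·
    · · · · · · · ·
    · · · · · · · ·
    · · · · · · · ·
    · █ · · · · · ·
    · █ █ █ █ · · ·
    · · █ █ █ · · ·
    · · █ · · · · ·
    · · · · · · · ·

Result: [14,6,20]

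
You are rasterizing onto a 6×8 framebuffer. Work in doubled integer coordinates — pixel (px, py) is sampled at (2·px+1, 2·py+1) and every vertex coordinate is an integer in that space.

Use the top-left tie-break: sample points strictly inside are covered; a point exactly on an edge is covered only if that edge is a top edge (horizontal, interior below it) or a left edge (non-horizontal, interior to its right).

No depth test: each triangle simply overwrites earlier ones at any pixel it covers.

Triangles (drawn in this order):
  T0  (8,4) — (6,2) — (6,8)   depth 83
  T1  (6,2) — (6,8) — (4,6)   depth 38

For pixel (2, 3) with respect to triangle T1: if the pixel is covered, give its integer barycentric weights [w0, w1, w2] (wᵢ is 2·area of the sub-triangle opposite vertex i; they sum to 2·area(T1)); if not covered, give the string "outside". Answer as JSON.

T0:
  2·area = 12  (B↔C swapped to make it positive)
  edge (8, 4)→(6, 8): d=(-2,4) right/bottom  bias=-1
  edge (6, 8)→(6, 2): d=(0,-6) top-left  bias=+0
  edge (6, 2)→(8, 4): d=(2,2) right/bottom  bias=-1
    (2,0)@(5, 1): e=[18,-6,0] → ·  [on edge]
    (3,1)@(7, 3): e=[6,6,0] → ·  [on edge]
    (3,2)@(7, 5): e=[2,6,4] → #
    (4,2)@(9, 5): e=[-6,18,0] → ·  [on edge]
    (3,3)@(7, 7): e=[-2,6,8] → ·
    (5,3)@(11, 7): e=[-18,30,0] → ·  [on edge]
  covered (1 px):
    · · · · · ·
    · · · · · ·
    · · · # · ·
    · · · · · ·
    · · · · · ·
    · · · · · ·
    · · · · · ·
    · · · · · ·
T1:
  2·area = 12
  edge (6, 2)→(6, 8): d=(0,6) right/bottom  bias=-1
  edge (6, 8)→(4, 6): d=(-2,-2) top-left  bias=+0
  edge (4, 6)→(6, 2): d=(2,-4) top-left  bias=+0
    (0,1)@(1, 3): e=[30,0,-18] → ·  [on edge]
    (1,2)@(3, 5): e=[18,0,-6] → ·  [on edge]
    (2,2)@(5, 5): e=[6,4,2] → #
    (3,2)@(7, 5): e=[-6,8,10] → ·
    (2,3)@(5, 7): e=[6,0,6] → #  [on edge]
    (3,3)@(7, 7): e=[-6,4,14] → ·
    (2,4)@(5, 9): e=[6,-4,10] → ·
    (3,4)@(7, 9): e=[-6,0,18] → ·  [on edge]
    (4,5)@(9, 11): e=[-18,0,30] → ·  [on edge]
    (5,6)@(11, 13): e=[-30,0,42] → ·  [on edge]
  covered (2 px):
    · · · · · ·
    · · · · · ·
    · · # · · ·
    · · # · · ·
    · · · · · ·
    · · · · · ·
    · · · · · ·
    · · · · · ·

Final: [0,6,6]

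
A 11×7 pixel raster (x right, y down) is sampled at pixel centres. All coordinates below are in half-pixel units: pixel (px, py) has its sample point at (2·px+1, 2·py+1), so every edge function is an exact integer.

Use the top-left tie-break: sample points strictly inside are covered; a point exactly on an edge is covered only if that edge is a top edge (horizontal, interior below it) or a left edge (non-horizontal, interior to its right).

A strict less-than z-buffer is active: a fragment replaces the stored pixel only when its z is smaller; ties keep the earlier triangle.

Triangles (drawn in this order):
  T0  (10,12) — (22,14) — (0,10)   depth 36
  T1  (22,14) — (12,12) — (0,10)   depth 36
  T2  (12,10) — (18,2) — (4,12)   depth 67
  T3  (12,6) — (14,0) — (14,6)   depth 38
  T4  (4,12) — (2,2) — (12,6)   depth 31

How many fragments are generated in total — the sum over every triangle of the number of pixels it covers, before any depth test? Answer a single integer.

T0:
  2·area = 4  (B↔C swapped to make it positive)
  edge (10, 12)→(0, 10): d=(-10,-2) top-left  bias=+0
  edge (0, 10)→(22, 14): d=(22,4) right/bottom  bias=-1
  edge (22, 14)→(10, 12): d=(-12,-2) top-left  bias=+0
    (2,5)@(5, 11): e=[0,2,2] → X  [on edge]
    (3,5)@(7, 11): e=[4,-6,6] → .
    (2,6)@(5, 13): e=[-20,46,-22] → .
    (7,6)@(15, 13): e=[0,6,-2] → .  [on edge]
  covered (1 px):
    . . . . . . . . . . .
    . . . . . . . . . . .
    . . . . . . . . . . .
    . . . . . . . . . . .
    . . . . . . . . . . .
    . . X . . . . . . . .
    . . . . . . . . . . .
T1:
  2·area = 4  (B↔C swapped to make it positive)
  edge (22, 14)→(0, 10): d=(-22,-4) top-left  bias=+0
  edge (0, 10)→(12, 12): d=(12,2) right/bottom  bias=-1
  edge (12, 12)→(22, 14): d=(10,2) right/bottom  bias=-1
    (3,5)@(7, 11): e=[6,-2,0] → .  [on edge]
    (8,6)@(17, 13): e=[2,2,0] → .  [on edge]
  covered (0 px):
    . . . . . . . . . . .
    . . . . . . . . . . .
    . . . . . . . . . . .
    . . . . . . . . . . .
    . . . . . . . . . . .
    . . . . . . . . . . .
    . . . . . . . . . . .
T2:
  2·area = 52  (B↔C swapped to make it positive)
  edge (12, 10)→(4, 12): d=(-8,2) right/bottom  bias=-1
  edge (4, 12)→(18, 2): d=(14,-10) top-left  bias=+0
  edge (18, 2)→(12, 10): d=(-6,8) right/bottom  bias=-1
    (8,1)@(17, 3): e=[46,4,2] → X
    (9,1)@(19, 3): e=[42,24,-14] → .
    (7,2)@(15, 5): e=[34,12,6] → X
    (8,2)@(17, 5): e=[30,32,-10] → .
    (5,3)@(11, 7): e=[26,0,26] → X  [on edge]
    (6,3)@(13, 7): e=[22,20,10] → X
    (7,3)@(15, 7): e=[18,40,-6] → .
    (4,4)@(9, 9): e=[14,8,30] → X
    (6,4)@(13, 9): e=[6,48,-2] → .
    (3,5)@(7, 11): e=[2,16,34] → X
    (4,5)@(9, 11): e=[-2,36,18] → .
    (5,5)@(11, 11): e=[-6,56,2] → .
  covered (7 px):
    . . . . . . . . . . .
    . . . . . . . . X . .
    . . . . . . . X . . .
    . . . . . X X . . . .
    . . . . X X . . . . .
    . . . X . . . . . . .
    . . . . . . . . . . .
T3:
  2·area = 12
  edge (12, 6)→(14, 0): d=(2,-6) top-left  bias=+0
  edge (14, 0)→(14, 6): d=(0,6) right/bottom  bias=-1
  edge (14, 6)→(12, 6): d=(-2,0) right/bottom  bias=-1
    (6,1)@(13, 3): e=[0,6,6] → X  [on edge]
    (7,1)@(15, 3): e=[12,-6,6] → .
    (6,2)@(13, 5): e=[4,6,2] → X
    (7,2)@(15, 5): e=[16,-6,2] → .
    (6,3)@(13, 7): e=[8,6,-2] → .
    (5,4)@(11, 9): e=[0,18,-6] → .  [on edge]
  covered (2 px):
    . . . . . . . . . . .
    . . . . . . X . . . .
    . . . . . . X . . . .
    . . . . . . . . . . .
    . . . . . . . . . . .
    . . . . . . . . . . .
    . . . . . . . . . . .
T4:
  2·area = 92
  edge (4, 12)→(2, 2): d=(-2,-10) top-left  bias=+0
  edge (2, 2)→(12, 6): d=(10,4) right/bottom  bias=-1
  edge (12, 6)→(4, 12): d=(-8,6) right/bottom  bias=-1
    (1,1)@(3, 3): e=[8,6,78] → X
    (2,1)@(5, 3): e=[28,-2,66] → .
    (1,2)@(3, 5): e=[4,26,62] → X
    (2,2)@(5, 5): e=[24,18,50] → X
    (3,2)@(7, 5): e=[44,10,38] → X
    (4,2)@(9, 5): e=[64,2,26] → X
    (5,2)@(11, 5): e=[84,-6,14] → .
    (1,3)@(3, 7): e=[0,46,46] → X  [on edge]
    (5,3)@(11, 7): e=[80,14,-2] → .
    (1,4)@(3, 9): e=[-4,66,30] → .
    (2,4)@(5, 9): e=[16,58,18] → X
    (4,4)@(9, 9): e=[56,42,-6] → .
  covered (12 px):
    . . . . . . . . . . .
    . X . . . . . . . . .
    . X X X X . . . . . .
    . X X X X . . . . . .
    . . X X . . . . . . .
    . . X . . . . . . . .
    . . . . . . . . . . .

Final: 22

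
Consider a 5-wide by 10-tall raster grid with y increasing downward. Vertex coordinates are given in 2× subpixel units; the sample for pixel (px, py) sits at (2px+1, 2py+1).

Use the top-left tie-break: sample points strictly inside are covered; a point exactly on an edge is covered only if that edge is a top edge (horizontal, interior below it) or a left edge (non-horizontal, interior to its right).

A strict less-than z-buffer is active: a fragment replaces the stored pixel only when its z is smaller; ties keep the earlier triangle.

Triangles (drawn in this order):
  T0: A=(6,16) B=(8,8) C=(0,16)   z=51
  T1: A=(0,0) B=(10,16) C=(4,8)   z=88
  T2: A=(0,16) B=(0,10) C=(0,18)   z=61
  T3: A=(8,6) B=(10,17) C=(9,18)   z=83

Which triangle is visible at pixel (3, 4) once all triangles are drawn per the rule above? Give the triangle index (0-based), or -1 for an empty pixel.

T0:
  2·area = 48  (B↔C swapped to make it positive)
  edge (6, 16)→(0, 16): d=(-6,0) right/bottom  bias=-1
  edge (0, 16)→(8, 8): d=(8,-8) top-left  bias=+0
  edge (8, 8)→(6, 16): d=(-2,8) right/bottom  bias=-1
    (4,3)@(9, 7): e=[54,0,-6] → .  [on edge]
    (3,4)@(7, 9): e=[42,0,6] → X  [on edge]
    (4,4)@(9, 9): e=[42,16,-10] → .
    (2,5)@(5, 11): e=[30,0,18] → X  [on edge]
    (4,5)@(9, 11): e=[30,32,-14] → .
    (1,6)@(3, 13): e=[18,0,30] → X  [on edge]
    (3,6)@(7, 13): e=[18,32,-2] → .
    (0,7)@(1, 15): e=[6,0,42] → X  [on edge]
    (3,7)@(7, 15): e=[6,48,-6] → .
    (0,8)@(1, 17): e=[-6,16,38] → .
    (1,8)@(3, 17): e=[-6,32,22] → .
    (2,8)@(5, 17): e=[-6,48,6] → .
  covered (8 px):
    . . . . .
    . . . . .
    . . . . .
    . . . . .
    . . . X .
    . . X X .
    . X X . .
    X X X . .
    . . . . .
    . . . . .
T1:
  2·area = 16
  edge (0, 0)→(10, 16): d=(10,16) right/bottom  bias=-1
  edge (10, 16)→(4, 8): d=(-6,-8) top-left  bias=+0
  edge (4, 8)→(0, 0): d=(-4,-8) top-left  bias=+0
    (1,2)@(3, 5): e=[2,10,4] → X
    (2,2)@(5, 5): e=[-30,26,20] → .
    (1,3)@(3, 7): e=[22,-2,-4] → .
    (2,4)@(5, 9): e=[10,2,4] → X
    (3,4)@(7, 9): e=[-22,18,20] → .
    (2,5)@(5, 11): e=[30,-10,-4] → .
  covered (2 px):
    . . . . .
    . . . . .
    . X . . .
    . . . . .
    . . X . .
    . . . . .
    . . . . .
    . . . . .
    . . . . .
    . . . . .
T2:
  degenerate (2·area = 0) — covers nothing
T3:
  2·area = 13
  edge (8, 6)→(10, 17): d=(2,11) right/bottom  bias=-1
  edge (10, 17)→(9, 18): d=(-1,1) right/bottom  bias=-1
  edge (9, 18)→(8, 6): d=(-1,-12) top-left  bias=+0
    (4,6)@(9, 13): e=[3,5,5] → X
    (4,7)@(9, 15): e=[7,3,3] → X
    (4,8)@(9, 17): e=[11,1,1] → X
    (4,9)@(9, 19): e=[15,-1,-1] → .
  covered (3 px):
    . . . . .
    . . . . .
    . . . . .
    . . . . .
    . . . . .
    . . . . .
    . . . . X
    . . . . X
    . . . . X
    . . . . .

Z-buffer (winner per pixel, '.' = empty):
  . . . . .
  . . . . .
  . 1 . . .
  . . . . .
  . . 1 0 .
  . . 0 0 .
  . 0 0 . 3
  0 0 0 . 3
  . . . . 3
  . . . . .

Final: 0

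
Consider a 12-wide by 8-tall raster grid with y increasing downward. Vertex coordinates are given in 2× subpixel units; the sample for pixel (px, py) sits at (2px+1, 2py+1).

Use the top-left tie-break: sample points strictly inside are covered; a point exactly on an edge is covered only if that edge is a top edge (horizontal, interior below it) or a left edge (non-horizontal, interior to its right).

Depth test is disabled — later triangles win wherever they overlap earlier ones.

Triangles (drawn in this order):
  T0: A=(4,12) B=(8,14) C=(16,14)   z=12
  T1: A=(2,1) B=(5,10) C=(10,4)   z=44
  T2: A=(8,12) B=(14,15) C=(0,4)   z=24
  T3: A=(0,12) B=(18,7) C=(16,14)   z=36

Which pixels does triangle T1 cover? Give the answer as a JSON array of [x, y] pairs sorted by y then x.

T0:
  2·area = 16  (B↔C swapped to make it positive)
  edge (4, 12)→(16, 14): d=(12,2) right/bottom  bias=-1
  edge (16, 14)→(8, 14): d=(-8,0) right/bottom  bias=-1
  edge (8, 14)→(4, 12): d=(-4,-2) top-left  bias=+0
    (3,6)@(7, 13): e=[6,8,2] → █
    (4,6)@(9, 13): e=[2,8,6] → █
    (5,6)@(11, 13): e=[-2,8,10] → ·
    (3,7)@(7, 15): e=[30,-8,-6] → ·
    (4,7)@(9, 15): e=[26,-8,-2] → ·
  covered (2 px):
    · · · · · · · · · · · ·
    · · · · · · · · · · · ·
    · · · · · · · · · · · ·
    · · · · · · · · · · · ·
    · · · · · · · · · · · ·
    · · · · · · · · · · · ·
    · · · █ █ · · · · · · ·
    · · · · · · · · · · · ·
T1:
  2·area = 63  (B↔C swapped to make it positive)
  edge (2, 1)→(10, 4): d=(8,3) right/bottom  bias=-1
  edge (10, 4)→(5, 10): d=(-5,6) right/bottom  bias=-1
  edge (5, 10)→(2, 1): d=(-3,-9) top-left  bias=+0
    (1,1)@(3, 3): e=[13,47,3] → █
    (2,1)@(5, 3): e=[7,35,21] → █
    (3,1)@(7, 3): e=[1,23,39] → █
    (4,1)@(9, 3): e=[-5,11,57] → ·
    (1,2)@(3, 5): e=[29,37,-3] → ·
    (2,2)@(5, 5): e=[23,25,15] → █
    (4,2)@(9, 5): e=[11,1,51] → █
    (5,2)@(11, 5): e=[5,-11,69] → ·
    (2,3)@(5, 7): e=[39,15,9] → █
    (4,3)@(9, 7): e=[27,-9,45] → ·
    (2,4)@(5, 9): e=[55,5,3] → █
    (3,4)@(7, 9): e=[49,-7,21] → ·
  covered (9 px):
    · · · · · · · · · · · ·
    · █ █ █ · · · · · · · ·
    · · █ █ █ · · · · · · ·
    · · █ █ · · · · · · · ·
    · · █ · · · · · · · · ·
    · · · · · · · · · · · ·
    · · · · · · · · · · · ·
    · · · · · · · · · · · ·
T2:
  2·area = 24  (B↔C swapped to make it positive)
  edge (8, 12)→(0, 4): d=(-8,-8) top-left  bias=+0
  edge (0, 4)→(14, 15): d=(14,11) right/bottom  bias=-1
  edge (14, 15)→(8, 12): d=(-6,-3) top-left  bias=+0
    (0,2)@(1, 5): e=[0,3,21] → █  [on edge]
    (1,2)@(3, 5): e=[16,-19,27] → ·
    (0,3)@(1, 7): e=[-16,31,9] → ·
    (1,3)@(3, 7): e=[0,9,15] → █  [on edge]
    (2,3)@(5, 7): e=[16,-13,21] → ·
    (1,4)@(3, 9): e=[-16,37,3] → ·
    (2,4)@(5, 9): e=[0,15,9] → █  [on edge]
    (3,4)@(7, 9): e=[16,-7,15] → ·
    (2,5)@(5, 11): e=[-16,43,-3] → ·
    (3,5)@(7, 11): e=[0,21,3] → █  [on edge]
    (4,5)@(9, 11): e=[16,-1,9] → ·
    (3,6)@(7, 13): e=[-16,49,-9] → ·
    (4,6)@(9, 13): e=[0,27,-3] → ·  [on edge]
    (5,7)@(11, 15): e=[0,33,-9] → ·  [on edge]
  covered (5 px):
    · · · · · · · · · · · ·
    · · · · · · · · · · · ·
    █ · · · · · · · · · · ·
    · █ · · · · · · · · · ·
    · · █ · · · · · · · · ·
    · · · █ · · · · · · · ·
    · · · · · █ · · · · · ·
    · · · · · · · · · · · ·
T3:
  2·area = 116
  edge (0, 12)→(18, 7): d=(18,-5) top-left  bias=+0
  edge (18, 7)→(16, 14): d=(-2,7) right/bottom  bias=-1
  edge (16, 14)→(0, 12): d=(-16,-2) top-left  bias=+0
    (5,4)@(11, 9): e=[1,45,70] → █
    (6,4)@(13, 9): e=[11,31,74] → █
    (7,4)@(15, 9): e=[21,17,78] → █
    (8,4)@(17, 9): e=[31,3,82] → █
    (9,4)@(19, 9): e=[41,-11,86] → ·
    (2,5)@(5, 11): e=[7,83,26] → █
    (3,5)@(7, 11): e=[17,69,30] → █
    (4,5)@(9, 11): e=[27,55,34] → █
    (8,5)@(17, 11): e=[67,-1,50] → ·
    (2,6)@(5, 13): e=[43,79,-6] → ·
    (3,6)@(7, 13): e=[53,65,-2] → ·
    (4,6)@(9, 13): e=[63,51,2] → █
  covered (14 px):
    · · · · · · · · · · · ·
    · · · · · · · · · · · ·
    · · · · · · · · · · · ·
    · · · · · · · · · · · ·
    · · · · · █ █ █ █ · · ·
    · · █ █ █ █ █ █ · · · ·
    · · · · █ █ █ █ · · · ·
    · · · · · · · · · · · ·

Result: [[1,1],[2,1],[3,1],[2,2],[3,2],[4,2],[2,3],[3,3],[2,4]]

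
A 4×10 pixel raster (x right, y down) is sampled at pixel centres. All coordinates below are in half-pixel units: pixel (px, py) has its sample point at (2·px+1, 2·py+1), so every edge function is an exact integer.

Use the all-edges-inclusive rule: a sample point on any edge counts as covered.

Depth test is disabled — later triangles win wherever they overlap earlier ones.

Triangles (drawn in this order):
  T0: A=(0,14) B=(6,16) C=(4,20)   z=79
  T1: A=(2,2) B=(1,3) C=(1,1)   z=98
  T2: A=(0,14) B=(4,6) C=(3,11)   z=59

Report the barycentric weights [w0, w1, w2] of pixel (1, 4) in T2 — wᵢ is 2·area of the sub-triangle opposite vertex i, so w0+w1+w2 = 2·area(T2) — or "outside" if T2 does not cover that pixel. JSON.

T0:
  2·area = 28
  edge (0, 14)→(6, 16): d=(6,2) inclusive
  edge (6, 16)→(4, 20): d=(-2,4) inclusive
  edge (4, 20)→(0, 14): d=(-4,-6) inclusive
    (0,7)@(1, 15): e=[4,22,2] → X
    (1,7)@(3, 15): e=[0,14,14] → X  [on edge]
    (2,7)@(5, 15): e=[-4,6,26] → .
    (0,8)@(1, 17): e=[16,18,-6] → .
    (1,8)@(3, 17): e=[12,10,6] → X
    (2,8)@(5, 17): e=[8,2,18] → X
    (3,8)@(7, 17): e=[4,-6,30] → .
    (1,9)@(3, 19): e=[24,6,-2] → .
    (2,9)@(5, 19): e=[20,-2,10] → .
  covered (4 px):
    . . . .
    . . . .
    . . . .
    . . . .
    . . . .
    . . . .
    . . . .
    X X . .
    . X X .
    . . . .
T1:
  2·area = 2
  edge (2, 2)→(1, 3): d=(-1,1) inclusive
  edge (1, 3)→(1, 1): d=(0,-2) inclusive
  edge (1, 1)→(2, 2): d=(1,1) inclusive
    (0,0)@(1, 1): e=[2,0,0] → X  [on edge]
    (1,0)@(3, 1): e=[0,4,-2] → .  [on edge]
    (0,1)@(1, 3): e=[0,0,2] → X  [on edge]
    (1,1)@(3, 3): e=[-2,4,0] → .  [on edge]
    (0,2)@(1, 5): e=[-2,0,4] → .  [on edge]
    (2,2)@(5, 5): e=[-6,8,0] → .  [on edge]
    (0,3)@(1, 7): e=[-4,0,6] → .  [on edge]
    (3,3)@(7, 7): e=[-10,12,0] → .  [on edge]
    (0,4)@(1, 9): e=[-6,0,8] → .  [on edge]
    (0,5)@(1, 11): e=[-8,0,10] → .  [on edge]
    (0,6)@(1, 13): e=[-10,0,12] → .  [on edge]
    (0,7)@(1, 15): e=[-12,0,14] → .  [on edge]
    (0,8)@(1, 17): e=[-14,0,16] → .  [on edge]
    (0,9)@(1, 19): e=[-16,0,18] → .  [on edge]
  covered (2 px):
    X . . .
    X . . .
    . . . .
    . . . .
    . . . .
    . . . .
    . . . .
    . . . .
    . . . .
    . . . .
T2:
  2·area = 12
  edge (0, 14)→(4, 6): d=(4,-8) inclusive
  edge (4, 6)→(3, 11): d=(-1,5) inclusive
  edge (3, 11)→(0, 14): d=(-3,3) inclusive
    (2,0)@(5, 1): e=[-12,0,24] → .  [on edge]
    (3,3)@(7, 7): e=[28,-16,0] → .  [on edge]
    (1,4)@(3, 9): e=[4,2,6] → X
    (2,4)@(5, 9): e=[20,-8,0] → .  [on edge]
    (1,5)@(3, 11): e=[12,0,0] → X  [on edge]
    (2,5)@(5, 11): e=[28,-10,-6] → .
    (0,6)@(1, 13): e=[4,8,0] → X  [on edge]
    (1,6)@(3, 13): e=[20,-2,-6] → .
    (0,7)@(1, 15): e=[12,6,-6] → .
  covered (3 px):
    . . . .
    . . . .
    . . . .
    . . . .
    . X . .
    . X . .
    X . . .
    . . . .
    . . . .
    . . . .

Result: [2,6,4]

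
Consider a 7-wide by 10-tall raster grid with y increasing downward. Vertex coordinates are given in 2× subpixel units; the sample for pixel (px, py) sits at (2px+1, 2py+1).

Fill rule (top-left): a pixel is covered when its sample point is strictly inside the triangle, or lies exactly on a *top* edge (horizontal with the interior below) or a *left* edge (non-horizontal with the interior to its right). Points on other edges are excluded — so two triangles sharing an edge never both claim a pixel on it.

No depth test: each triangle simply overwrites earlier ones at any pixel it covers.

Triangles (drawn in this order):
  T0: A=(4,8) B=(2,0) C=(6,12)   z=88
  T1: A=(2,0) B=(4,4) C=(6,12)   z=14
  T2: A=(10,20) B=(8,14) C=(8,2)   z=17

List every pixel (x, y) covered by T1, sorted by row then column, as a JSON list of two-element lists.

T0:
  2·area = 8
  edge (4, 8)→(2, 0): d=(-2,-8) top-left  bias=+0
  edge (2, 0)→(6, 12): d=(4,12) right/bottom  bias=-1
  edge (6, 12)→(4, 8): d=(-2,-4) top-left  bias=+0
    (1,1)@(3, 3): e=[2,0,6] → ·  [on edge]
    (2,4)@(5, 9): e=[6,0,2] → ·  [on edge]
    (3,7)@(7, 15): e=[10,0,-2] → ·  [on edge]
  covered (0 px):
    · · · · · · ·
    · · · · · · ·
    · · · · · · ·
    · · · · · · ·
    · · · · · · ·
    · · · · · · ·
    · · · · · · ·
    · · · · · · ·
    · · · · · · ·
    · · · · · · ·
T1:
  2·area = 8
  edge (2, 0)→(4, 4): d=(2,4) right/bottom  bias=-1
  edge (4, 4)→(6, 12): d=(2,8) right/bottom  bias=-1
  edge (6, 12)→(2, 0): d=(-4,-12) top-left  bias=+0
    (1,1)@(3, 3): e=[2,6,0] → #  [on edge]
    (2,1)@(5, 3): e=[-6,-10,24] → ·
    (1,2)@(3, 5): e=[6,10,-8] → ·
    (2,4)@(5, 9): e=[6,2,0] → #  [on edge]
    (3,4)@(7, 9): e=[-2,-14,24] → ·
    (2,5)@(5, 11): e=[10,6,-8] → ·
    (3,7)@(7, 15): e=[10,-2,0] → ·  [on edge]
  covered (2 px):
    · · · · · · ·
    · # · · · · ·
    · · · · · · ·
    · · · · · · ·
    · · # · · · ·
    · · · · · · ·
    · · · · · · ·
    · · · · · · ·
    · · · · · · ·
    · · · · · · ·
T2:
  2·area = 24
  edge (10, 20)→(8, 14): d=(-2,-6) top-left  bias=+0
  edge (8, 14)→(8, 2): d=(0,-12) top-left  bias=+0
  edge (8, 2)→(10, 20): d=(2,18) right/bottom  bias=-1
    (2,2)@(5, 5): e=[0,-36,60] → ·  [on edge]
    (3,5)@(7, 11): e=[0,-12,36] → ·  [on edge]
    (4,5)@(9, 11): e=[12,12,0] → ·  [on edge]
    (4,6)@(9, 13): e=[8,12,4] → #
    (5,6)@(11, 13): e=[20,36,-32] → ·
    (4,7)@(9, 15): e=[4,12,8] → #
    (5,7)@(11, 15): e=[16,36,-28] → ·
    (4,8)@(9, 17): e=[0,12,12] → #  [on edge]
    (5,8)@(11, 17): e=[12,36,-24] → ·
    (4,9)@(9, 19): e=[-4,12,16] → ·
  covered (3 px):
    · · · · · · ·
    · · · · · · ·
    · · · · · · ·
    · · · · · · ·
    · · · · · · ·
    · · · · · · ·
    · · · · # · ·
    · · · · # · ·
    · · · · # · ·
    · · · · · · ·

Result: [[1,1],[2,4]]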